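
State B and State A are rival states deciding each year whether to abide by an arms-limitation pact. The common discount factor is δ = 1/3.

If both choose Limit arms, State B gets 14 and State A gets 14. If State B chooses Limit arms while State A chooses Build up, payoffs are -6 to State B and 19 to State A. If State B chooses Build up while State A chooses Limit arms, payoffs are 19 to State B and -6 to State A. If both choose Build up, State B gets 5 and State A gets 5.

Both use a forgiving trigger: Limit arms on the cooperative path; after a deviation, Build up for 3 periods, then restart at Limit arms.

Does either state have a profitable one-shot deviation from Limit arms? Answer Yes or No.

Yes

Comparing payoff streams over the 4 periods until play realigns: cooperate → 14(1+δ+…+δ^3); deviate → 19 + 5(δ+…+δ^3).
Cooperation is sustained iff (14−5)(δ+…+δ^3) ≥ 19−14.
δ+…+δ^3 = 1/3·(1−(1/3)^3)/(1−1/3) = 0.4815, and (19−14)/(14−5) = 0.5556.
0.4815 < 0.5556, so cooperation is not sustainable.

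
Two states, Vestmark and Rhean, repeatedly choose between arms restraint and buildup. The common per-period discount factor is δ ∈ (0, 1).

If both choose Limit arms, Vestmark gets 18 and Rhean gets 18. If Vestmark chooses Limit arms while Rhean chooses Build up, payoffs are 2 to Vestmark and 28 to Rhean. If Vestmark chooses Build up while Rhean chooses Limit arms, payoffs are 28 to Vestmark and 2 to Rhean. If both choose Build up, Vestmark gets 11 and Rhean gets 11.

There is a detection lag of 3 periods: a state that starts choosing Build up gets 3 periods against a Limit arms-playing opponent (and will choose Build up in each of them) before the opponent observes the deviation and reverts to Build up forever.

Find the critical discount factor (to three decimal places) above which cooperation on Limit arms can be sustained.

The best deviation is to choose Build up for all 3 undetected periods, earning 28 each, then 11 forever once detected.
Deviation value: 28(1−δ^3)/(1−δ) + 11δ^3/(1−δ); cooperation value: 18/(1−δ).
IC: 18 ≥ 28(1−δ^3) + 11δ^3 = 28 − 17δ^3.
So δ^3 ≥ 10/17, giving δ ≥ (10/17)^(1/3) ≈ 0.838.

0.838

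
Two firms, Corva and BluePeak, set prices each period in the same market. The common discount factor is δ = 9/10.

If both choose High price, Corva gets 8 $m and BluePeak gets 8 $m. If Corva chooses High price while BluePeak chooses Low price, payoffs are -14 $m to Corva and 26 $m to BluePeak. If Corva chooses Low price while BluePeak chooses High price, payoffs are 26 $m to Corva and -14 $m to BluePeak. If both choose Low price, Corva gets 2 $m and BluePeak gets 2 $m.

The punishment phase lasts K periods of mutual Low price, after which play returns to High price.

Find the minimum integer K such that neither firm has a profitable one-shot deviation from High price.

IC: δ(1−δ^K)/(1−δ) ≥ (26−8)/(8−2) = 3.
With δ = 9/10: need 1 − δ^K ≥ 3·(1−9/10)/(9/10), i.e. δ^K ≤ 0.6667.
Since (9/10)^3 = 0.7290 and (9/10)^4 = 0.6561, the smallest such K is 4.

4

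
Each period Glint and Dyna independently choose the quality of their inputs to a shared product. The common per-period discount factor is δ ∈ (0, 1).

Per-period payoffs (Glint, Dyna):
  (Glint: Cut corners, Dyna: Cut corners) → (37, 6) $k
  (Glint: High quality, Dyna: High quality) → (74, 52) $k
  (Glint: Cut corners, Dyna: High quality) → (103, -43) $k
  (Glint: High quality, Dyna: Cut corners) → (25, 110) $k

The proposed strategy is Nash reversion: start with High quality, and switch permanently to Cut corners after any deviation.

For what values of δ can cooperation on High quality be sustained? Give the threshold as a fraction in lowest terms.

29/52

Glint's threshold: (103−74)/(103−37) = 29/66.
Dyna's threshold: (110−52)/(110−6) = 29/52.
29/66 < 29/52, so Dyna binds and δ* = 29/52.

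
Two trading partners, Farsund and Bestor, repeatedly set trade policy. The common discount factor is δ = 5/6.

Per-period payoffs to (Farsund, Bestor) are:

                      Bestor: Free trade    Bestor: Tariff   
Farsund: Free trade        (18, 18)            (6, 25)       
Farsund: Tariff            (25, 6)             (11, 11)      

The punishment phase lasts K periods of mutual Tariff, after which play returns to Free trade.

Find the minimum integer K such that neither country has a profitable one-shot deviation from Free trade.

2

No profitable deviation requires (18−11)(δ+…+δ^K) ≥ 25−18, i.e. δ+…+δ^K ≥ 1 ≈ 1.0000.
With δ = 5/6, the partial sums are K=1: 0.8333, K=2: 1.5278.
K = 2 is the first length at which the sum reaches 1.0000.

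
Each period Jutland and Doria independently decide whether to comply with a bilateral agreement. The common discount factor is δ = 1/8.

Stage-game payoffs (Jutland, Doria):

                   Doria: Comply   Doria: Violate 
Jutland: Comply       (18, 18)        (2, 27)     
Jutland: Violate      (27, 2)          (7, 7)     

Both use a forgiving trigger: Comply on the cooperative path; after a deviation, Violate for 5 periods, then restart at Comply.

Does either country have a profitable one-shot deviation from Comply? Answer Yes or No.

Comparing payoff streams over the 6 periods until play realigns: cooperate → 18(1+δ+…+δ^5); deviate → 27 + 7(δ+…+δ^5).
Cooperation is sustained iff (18−7)(δ+…+δ^5) ≥ 27−18.
δ+…+δ^5 = 1/8·(1−(1/8)^5)/(1−1/8) = 0.1429, and (27−18)/(18−7) = 0.8182.
0.1429 < 0.8182, so cooperation is not sustainable.

Yes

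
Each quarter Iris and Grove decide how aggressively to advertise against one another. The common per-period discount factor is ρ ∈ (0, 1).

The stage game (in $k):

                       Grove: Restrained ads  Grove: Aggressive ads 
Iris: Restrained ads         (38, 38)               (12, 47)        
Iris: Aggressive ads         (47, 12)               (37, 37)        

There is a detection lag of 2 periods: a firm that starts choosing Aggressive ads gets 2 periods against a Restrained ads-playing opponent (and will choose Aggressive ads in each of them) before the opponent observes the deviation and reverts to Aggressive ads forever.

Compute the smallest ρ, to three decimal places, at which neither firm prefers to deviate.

0.949

Deviating for the 2 undetected periods gains 47−38 = 9 per period over cooperation, then loses 38−37 = 1 per period forever once punishment starts.
Gain: 9(1 + ρ + … + ρ^1); loss: 1·ρ^2/(1−ρ).
No profitable deviation ⇔ 9(1−ρ^2) ≤ 1·ρ^2, i.e. ρ^2 ≥ 9/(9+1) = 9/10.
Hence ρ ≥ (9/10)^(1/2) ≈ 0.949.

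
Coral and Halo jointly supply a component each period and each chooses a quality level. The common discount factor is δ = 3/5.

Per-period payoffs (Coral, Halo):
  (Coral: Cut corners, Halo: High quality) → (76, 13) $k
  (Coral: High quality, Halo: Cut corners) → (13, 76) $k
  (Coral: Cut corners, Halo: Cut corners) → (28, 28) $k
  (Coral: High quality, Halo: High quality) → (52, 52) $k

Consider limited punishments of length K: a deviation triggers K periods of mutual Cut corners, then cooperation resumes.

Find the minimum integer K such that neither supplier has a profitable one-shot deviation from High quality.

3

IC: δ(1−δ^K)/(1−δ) ≥ (76−52)/(52−28) = 1.
With δ = 3/5: need 1 − δ^K ≥ 1·(1−3/5)/(3/5), i.e. δ^K ≤ 0.3333.
Since (3/5)^2 = 0.3600 and (3/5)^3 = 0.2160, the smallest such K is 3.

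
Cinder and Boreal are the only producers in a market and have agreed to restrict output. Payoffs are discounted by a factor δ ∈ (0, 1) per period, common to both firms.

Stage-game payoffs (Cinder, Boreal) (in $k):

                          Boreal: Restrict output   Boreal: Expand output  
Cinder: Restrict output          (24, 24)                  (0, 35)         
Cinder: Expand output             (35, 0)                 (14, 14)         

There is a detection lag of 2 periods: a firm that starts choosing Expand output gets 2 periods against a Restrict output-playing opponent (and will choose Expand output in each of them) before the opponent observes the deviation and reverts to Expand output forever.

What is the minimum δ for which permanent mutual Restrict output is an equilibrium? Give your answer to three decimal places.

0.724

A deviator earns 35 for 2 periods, then 14 forever; cooperating earns 24 forever. Multiplying the IC by (1−δ):
24 ≥ 35(1−δ^2) + 14δ^2, so 21·δ^2 ≥ 11 and δ^2 ≥ 11/21.
δ ≥ (11/21)^(1/2) ≈ 0.724.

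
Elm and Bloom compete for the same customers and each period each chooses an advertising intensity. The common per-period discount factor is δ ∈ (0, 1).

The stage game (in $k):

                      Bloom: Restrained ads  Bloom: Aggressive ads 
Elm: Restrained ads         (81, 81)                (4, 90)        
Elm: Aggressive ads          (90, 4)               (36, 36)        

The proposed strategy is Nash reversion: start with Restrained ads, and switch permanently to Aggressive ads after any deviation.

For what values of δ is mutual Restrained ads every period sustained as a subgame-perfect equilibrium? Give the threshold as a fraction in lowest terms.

One-period gain from deviating is 90 − 81 = 9. The loss is 81 − 36 = 45 in every subsequent period, with present value 45·δ/(1−δ).
Deviation is unprofitable when 45·δ/(1−δ) ≥ 9, i.e. δ/(1−δ) ≥ 1/5.
Equivalently δ ≥ 9/(9+45) = 1/6.

1/6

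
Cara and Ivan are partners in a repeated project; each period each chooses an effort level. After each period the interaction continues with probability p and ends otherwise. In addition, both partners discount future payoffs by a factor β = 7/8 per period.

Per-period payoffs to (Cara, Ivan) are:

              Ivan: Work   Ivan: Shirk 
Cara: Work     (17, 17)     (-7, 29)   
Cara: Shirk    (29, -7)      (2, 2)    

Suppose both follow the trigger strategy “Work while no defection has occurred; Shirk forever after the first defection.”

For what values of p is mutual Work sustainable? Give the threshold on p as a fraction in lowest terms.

With continuation probability p and discount β, the effective per-period discount factor is βp.
Grim-trigger IC: βp ≥ (29−17)/(29−2) = 4/9.
So p ≥ (4/9)/(7/8) = 32/63.

32/63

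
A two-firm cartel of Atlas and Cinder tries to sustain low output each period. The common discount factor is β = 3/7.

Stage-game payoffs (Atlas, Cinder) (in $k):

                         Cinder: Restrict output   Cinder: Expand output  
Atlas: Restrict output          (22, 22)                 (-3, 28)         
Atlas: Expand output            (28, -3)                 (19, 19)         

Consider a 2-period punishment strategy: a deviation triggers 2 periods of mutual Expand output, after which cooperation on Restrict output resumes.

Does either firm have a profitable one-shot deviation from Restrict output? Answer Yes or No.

Yes

A one-shot deviation gives 28 now, then 19 for 2 periods, then back to 22.
Gain from deviating: (28−22) today; loss: (22−19) in each of the next 2 periods.
No-deviation condition: (22−19)(β+…+β^2) ≥ 28−22, i.e. β+…+β^2 ≥ 2.
At β = 3/7: β+…+β^2 = 0.6122 < 2.0000.
So cooperation is not sustainable.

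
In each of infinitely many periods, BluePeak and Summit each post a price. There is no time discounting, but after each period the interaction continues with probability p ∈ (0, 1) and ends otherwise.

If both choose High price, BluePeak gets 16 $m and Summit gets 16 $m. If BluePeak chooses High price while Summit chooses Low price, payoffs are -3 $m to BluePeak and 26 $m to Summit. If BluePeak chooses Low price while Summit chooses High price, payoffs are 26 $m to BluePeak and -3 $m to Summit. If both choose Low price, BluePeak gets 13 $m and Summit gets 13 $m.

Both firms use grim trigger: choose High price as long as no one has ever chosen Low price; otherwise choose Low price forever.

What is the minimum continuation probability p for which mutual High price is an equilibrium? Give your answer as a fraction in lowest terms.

Expected cooperation value is 16 + p·16 + p²·16 + … = 16/(1−p); deviation gives 26 + p·13/(1−p).
16 ≥ 26(1−p) + 13p ⇒ 13p ≥ 10 ⇒ p ≥ 10/13.

10/13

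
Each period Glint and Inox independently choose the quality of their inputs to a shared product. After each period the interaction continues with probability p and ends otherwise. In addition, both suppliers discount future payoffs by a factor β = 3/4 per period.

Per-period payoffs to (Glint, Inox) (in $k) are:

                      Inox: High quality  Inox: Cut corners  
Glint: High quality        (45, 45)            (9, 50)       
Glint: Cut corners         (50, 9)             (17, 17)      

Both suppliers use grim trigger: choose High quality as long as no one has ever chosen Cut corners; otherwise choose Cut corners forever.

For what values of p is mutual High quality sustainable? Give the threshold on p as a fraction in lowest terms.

With continuation probability p and discount β, the effective per-period discount factor is βp.
Grim-trigger IC: βp ≥ (50−45)/(50−17) = 5/33.
So p ≥ (5/33)/(3/4) = 20/99.

20/99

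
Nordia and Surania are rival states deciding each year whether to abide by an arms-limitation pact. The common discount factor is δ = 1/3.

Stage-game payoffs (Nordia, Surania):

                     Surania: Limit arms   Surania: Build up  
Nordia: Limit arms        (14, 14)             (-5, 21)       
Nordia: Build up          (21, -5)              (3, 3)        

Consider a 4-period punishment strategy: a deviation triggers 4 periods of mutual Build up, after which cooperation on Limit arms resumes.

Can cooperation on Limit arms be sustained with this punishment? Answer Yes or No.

IC: δ+…+δ^4 ≥ (21−14)/(14−3) = 7/11.
At δ = 1/3: partial sum = 0.4938 < 0.6364. Cooperation not sustainable.

No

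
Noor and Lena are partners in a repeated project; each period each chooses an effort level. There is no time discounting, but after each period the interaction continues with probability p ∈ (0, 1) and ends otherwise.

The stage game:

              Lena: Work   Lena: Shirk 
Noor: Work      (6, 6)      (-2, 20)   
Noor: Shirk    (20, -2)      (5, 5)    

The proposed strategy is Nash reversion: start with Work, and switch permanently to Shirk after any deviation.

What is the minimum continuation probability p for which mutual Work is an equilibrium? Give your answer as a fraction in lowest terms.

14/15

Expected cooperation value is 6 + p·6 + p²·6 + … = 6/(1−p); deviation gives 20 + p·5/(1−p).
6 ≥ 20(1−p) + 5p ⇒ 15p ≥ 14 ⇒ p ≥ 14/15.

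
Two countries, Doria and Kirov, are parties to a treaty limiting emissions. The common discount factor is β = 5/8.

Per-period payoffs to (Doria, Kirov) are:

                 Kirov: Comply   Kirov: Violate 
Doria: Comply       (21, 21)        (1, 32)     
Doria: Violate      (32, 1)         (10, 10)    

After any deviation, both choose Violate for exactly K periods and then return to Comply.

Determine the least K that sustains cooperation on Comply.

Need Σ_{k=1}^{K} β^k ≥ (32−21)/(21−10) = 1.0000 at β = 5/8.
At K = 1 the sum is 0.6250 < 1.0000; at K = 2 it is 1.0156 ≥ 1.0000.
So the minimum punishment length is K = 2.

2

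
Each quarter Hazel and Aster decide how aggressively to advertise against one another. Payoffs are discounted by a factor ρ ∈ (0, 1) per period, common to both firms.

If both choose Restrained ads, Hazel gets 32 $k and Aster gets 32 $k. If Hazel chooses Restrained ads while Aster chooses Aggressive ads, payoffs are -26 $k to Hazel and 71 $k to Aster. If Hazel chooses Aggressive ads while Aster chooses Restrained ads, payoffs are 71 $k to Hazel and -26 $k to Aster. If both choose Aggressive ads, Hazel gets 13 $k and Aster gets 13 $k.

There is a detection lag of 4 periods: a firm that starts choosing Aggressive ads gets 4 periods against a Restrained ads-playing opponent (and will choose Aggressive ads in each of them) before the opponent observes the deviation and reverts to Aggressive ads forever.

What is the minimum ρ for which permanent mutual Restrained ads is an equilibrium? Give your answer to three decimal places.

A deviator earns 71 for 4 periods, then 13 forever; cooperating earns 32 forever. Multiplying the IC by (1−ρ):
32 ≥ 71(1−ρ^4) + 13ρ^4, so 58·ρ^4 ≥ 39 and ρ^4 ≥ 39/58.
ρ ≥ (39/58)^(1/4) ≈ 0.906.

0.906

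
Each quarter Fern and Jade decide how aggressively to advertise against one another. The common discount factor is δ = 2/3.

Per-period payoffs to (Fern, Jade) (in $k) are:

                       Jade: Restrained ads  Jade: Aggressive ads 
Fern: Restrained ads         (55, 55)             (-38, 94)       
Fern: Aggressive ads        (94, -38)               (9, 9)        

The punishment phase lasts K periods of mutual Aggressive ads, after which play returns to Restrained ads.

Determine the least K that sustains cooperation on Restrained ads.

2

No profitable deviation requires (55−9)(δ+…+δ^K) ≥ 94−55, i.e. δ+…+δ^K ≥ 39/46 ≈ 0.8478.
With δ = 2/3, the partial sums are K=1: 0.6667, K=2: 1.1111.
K = 2 is the first length at which the sum reaches 0.8478.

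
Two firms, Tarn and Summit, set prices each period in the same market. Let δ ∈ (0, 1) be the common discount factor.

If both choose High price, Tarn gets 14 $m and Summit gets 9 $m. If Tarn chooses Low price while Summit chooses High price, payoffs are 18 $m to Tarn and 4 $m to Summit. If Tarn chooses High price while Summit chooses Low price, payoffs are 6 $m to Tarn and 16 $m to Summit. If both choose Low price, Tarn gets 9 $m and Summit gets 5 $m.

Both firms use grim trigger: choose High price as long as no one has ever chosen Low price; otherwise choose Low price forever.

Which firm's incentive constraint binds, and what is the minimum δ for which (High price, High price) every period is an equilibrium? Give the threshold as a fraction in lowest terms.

Summit; δ ≥ 7/11

For Tarn: deviation gain 18−14 = 4, per-period punishment loss 14−9 = 5. IC gives δ ≥ 4/9.
For Summit: gain 7, loss 4 per period, so δ ≥ 7/11.
The tighter constraint is Summit's, so cooperation needs δ ≥ 7/11.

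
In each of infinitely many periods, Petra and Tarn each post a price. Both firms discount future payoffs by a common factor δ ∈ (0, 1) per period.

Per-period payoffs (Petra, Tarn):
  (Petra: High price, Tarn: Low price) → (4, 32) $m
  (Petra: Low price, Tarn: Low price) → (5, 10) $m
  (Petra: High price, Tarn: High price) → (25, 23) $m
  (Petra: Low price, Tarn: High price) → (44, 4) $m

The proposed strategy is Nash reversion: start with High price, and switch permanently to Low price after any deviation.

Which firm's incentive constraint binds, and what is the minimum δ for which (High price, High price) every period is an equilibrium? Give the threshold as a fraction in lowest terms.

Petra: cooperation gives 25 each period; deviation gives 44 once then 5 forever.
  25/(1−δ) ≥ 44 + 5δ/(1−δ) ⇒ δ ≥ 19/39.
Tarn: cooperation gives 23 each period; deviation gives 32 once then 10 forever.
  δ ≥ 9/22.
Both must hold, so the binding constraint is Petra's: δ ≥ 19/39.

Petra; δ ≥ 19/39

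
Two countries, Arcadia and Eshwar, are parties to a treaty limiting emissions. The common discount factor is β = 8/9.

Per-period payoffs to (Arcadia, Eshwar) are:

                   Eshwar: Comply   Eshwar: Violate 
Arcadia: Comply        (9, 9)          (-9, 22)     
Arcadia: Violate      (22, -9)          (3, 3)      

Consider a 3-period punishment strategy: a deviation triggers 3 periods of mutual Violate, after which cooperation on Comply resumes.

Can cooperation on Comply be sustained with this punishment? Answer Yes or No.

A one-shot deviation gives 22 now, then 3 for 3 periods, then back to 9.
Gain from deviating: (22−9) today; loss: (9−3) in each of the next 3 periods.
No-deviation condition: (9−3)(β+…+β^3) ≥ 22−9, i.e. β+…+β^3 ≥ 13/6.
At β = 8/9: β+…+β^3 = 2.3813 ≥ 2.1667.
So cooperation is sustainable.

Yes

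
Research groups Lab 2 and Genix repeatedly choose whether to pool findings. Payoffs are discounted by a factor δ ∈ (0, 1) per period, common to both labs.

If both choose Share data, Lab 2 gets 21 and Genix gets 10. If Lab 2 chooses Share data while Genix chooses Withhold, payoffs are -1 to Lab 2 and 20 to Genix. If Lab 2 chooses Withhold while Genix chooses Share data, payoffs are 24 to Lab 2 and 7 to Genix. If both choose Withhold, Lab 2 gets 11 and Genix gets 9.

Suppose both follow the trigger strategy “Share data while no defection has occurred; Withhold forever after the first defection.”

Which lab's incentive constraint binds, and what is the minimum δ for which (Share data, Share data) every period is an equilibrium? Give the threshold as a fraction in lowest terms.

For Lab 2: deviation gain 24−21 = 3, per-period punishment loss 21−11 = 10. IC gives δ ≥ 3/13.
For Genix: gain 10, loss 1 per period, so δ ≥ 10/11.
The tighter constraint is Genix's, so cooperation needs δ ≥ 10/11.

Genix; δ ≥ 10/11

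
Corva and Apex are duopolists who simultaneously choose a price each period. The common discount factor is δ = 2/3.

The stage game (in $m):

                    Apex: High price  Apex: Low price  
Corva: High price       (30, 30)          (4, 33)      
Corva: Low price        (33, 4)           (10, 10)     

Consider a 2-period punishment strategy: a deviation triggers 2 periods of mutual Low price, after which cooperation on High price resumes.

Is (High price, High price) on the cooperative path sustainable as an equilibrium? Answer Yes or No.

Comparing payoff streams over the 3 periods until play realigns: cooperate → 30(1+δ+…+δ^2); deviate → 33 + 10(δ+…+δ^2).
Cooperation is sustained iff (30−10)(δ+…+δ^2) ≥ 33−30.
δ+…+δ^2 = 2/3·(1−(2/3)^2)/(1−2/3) = 1.1111, and (33−30)/(30−10) = 0.1500.
1.1111 ≥ 0.1500, so cooperation is sustainable.

Yes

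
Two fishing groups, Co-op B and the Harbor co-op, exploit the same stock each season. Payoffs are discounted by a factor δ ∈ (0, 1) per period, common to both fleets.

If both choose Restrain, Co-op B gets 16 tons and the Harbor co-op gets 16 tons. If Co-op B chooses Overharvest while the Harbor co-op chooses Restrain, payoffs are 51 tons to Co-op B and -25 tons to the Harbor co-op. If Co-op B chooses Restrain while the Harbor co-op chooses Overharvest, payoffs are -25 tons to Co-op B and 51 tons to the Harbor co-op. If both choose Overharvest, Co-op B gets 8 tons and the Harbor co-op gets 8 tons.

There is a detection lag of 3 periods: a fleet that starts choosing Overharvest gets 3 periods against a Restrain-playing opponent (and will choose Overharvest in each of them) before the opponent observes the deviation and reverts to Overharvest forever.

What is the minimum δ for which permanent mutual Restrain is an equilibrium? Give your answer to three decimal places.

A deviator earns 51 for 3 periods, then 8 forever; cooperating earns 16 forever. Multiplying the IC by (1−δ):
16 ≥ 51(1−δ^3) + 8δ^3, so 43·δ^3 ≥ 35 and δ^3 ≥ 35/43.
δ ≥ (35/43)^(1/3) ≈ 0.934.

0.934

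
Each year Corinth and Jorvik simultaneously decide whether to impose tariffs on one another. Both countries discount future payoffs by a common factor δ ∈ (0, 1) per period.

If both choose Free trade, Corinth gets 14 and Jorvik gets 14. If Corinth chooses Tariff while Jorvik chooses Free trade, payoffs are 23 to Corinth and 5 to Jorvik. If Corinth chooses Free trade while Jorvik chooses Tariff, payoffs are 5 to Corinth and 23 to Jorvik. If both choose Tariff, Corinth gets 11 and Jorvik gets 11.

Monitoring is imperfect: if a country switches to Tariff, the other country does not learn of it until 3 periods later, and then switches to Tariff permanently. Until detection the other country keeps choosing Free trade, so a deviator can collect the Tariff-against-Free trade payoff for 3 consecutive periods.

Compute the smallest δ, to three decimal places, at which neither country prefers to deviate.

0.909

A deviator earns 23 for 3 periods, then 11 forever; cooperating earns 14 forever. Multiplying the IC by (1−δ):
14 ≥ 23(1−δ^3) + 11δ^3, so 12·δ^3 ≥ 9 and δ^3 ≥ 3/4.
δ ≥ (3/4)^(1/3) ≈ 0.909.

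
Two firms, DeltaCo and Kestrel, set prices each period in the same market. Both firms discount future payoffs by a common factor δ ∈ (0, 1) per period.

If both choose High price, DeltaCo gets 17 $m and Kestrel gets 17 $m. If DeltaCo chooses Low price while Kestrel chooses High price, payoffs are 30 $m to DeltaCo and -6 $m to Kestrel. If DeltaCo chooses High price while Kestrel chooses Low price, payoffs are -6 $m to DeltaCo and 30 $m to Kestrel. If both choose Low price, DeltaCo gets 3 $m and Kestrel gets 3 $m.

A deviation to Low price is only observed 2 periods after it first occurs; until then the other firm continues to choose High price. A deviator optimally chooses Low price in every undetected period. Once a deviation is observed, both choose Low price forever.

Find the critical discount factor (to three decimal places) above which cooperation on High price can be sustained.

A deviator earns 30 for 2 periods, then 3 forever; cooperating earns 17 forever. Multiplying the IC by (1−δ):
17 ≥ 30(1−δ^2) + 3δ^2, so 27·δ^2 ≥ 13 and δ^2 ≥ 13/27.
δ ≥ (13/27)^(1/2) ≈ 0.694.

0.694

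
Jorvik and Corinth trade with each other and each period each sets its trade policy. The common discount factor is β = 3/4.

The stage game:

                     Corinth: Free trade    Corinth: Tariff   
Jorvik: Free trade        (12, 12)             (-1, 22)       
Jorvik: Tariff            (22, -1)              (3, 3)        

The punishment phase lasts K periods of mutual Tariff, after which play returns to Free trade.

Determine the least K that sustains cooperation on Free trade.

No profitable deviation requires (12−3)(β+…+β^K) ≥ 22−12, i.e. β+…+β^K ≥ 10/9 ≈ 1.1111.
With β = 3/4, the partial sums are K=1: 0.7500, K=2: 1.3125.
K = 2 is the first length at which the sum reaches 1.1111.

2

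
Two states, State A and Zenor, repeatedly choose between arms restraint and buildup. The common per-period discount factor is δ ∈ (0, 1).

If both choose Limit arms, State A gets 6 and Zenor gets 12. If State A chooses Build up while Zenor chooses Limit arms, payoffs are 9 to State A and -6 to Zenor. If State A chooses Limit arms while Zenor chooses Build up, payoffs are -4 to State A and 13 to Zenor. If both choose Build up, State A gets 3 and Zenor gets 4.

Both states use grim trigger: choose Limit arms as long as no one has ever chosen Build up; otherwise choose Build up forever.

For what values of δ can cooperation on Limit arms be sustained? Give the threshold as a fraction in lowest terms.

1/2

State A: cooperation gives 6 each period; deviation gives 9 once then 3 forever.
  6/(1−δ) ≥ 9 + 3δ/(1−δ) ⇒ δ ≥ 3/6 = 1/2.
Zenor: cooperation gives 12 each period; deviation gives 13 once then 4 forever.
  δ ≥ 1/9.
Both must hold, so the binding constraint is State A's: δ ≥ 1/2.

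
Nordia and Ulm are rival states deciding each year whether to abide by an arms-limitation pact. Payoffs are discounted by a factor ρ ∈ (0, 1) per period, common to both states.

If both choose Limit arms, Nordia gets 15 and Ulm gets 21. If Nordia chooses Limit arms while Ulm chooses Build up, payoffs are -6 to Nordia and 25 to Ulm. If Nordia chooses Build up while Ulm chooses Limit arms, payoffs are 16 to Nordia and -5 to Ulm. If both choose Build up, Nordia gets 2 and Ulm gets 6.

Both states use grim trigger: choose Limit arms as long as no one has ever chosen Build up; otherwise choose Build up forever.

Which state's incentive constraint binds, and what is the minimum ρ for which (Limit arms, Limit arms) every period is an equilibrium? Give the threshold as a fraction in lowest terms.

Ulm; ρ ≥ 4/19

Nordia's threshold: (16−15)/(16−2) = 1/14.
Ulm's threshold: (25−21)/(25−6) = 4/19.
1/14 < 4/19, so Ulm binds and ρ* = 4/19.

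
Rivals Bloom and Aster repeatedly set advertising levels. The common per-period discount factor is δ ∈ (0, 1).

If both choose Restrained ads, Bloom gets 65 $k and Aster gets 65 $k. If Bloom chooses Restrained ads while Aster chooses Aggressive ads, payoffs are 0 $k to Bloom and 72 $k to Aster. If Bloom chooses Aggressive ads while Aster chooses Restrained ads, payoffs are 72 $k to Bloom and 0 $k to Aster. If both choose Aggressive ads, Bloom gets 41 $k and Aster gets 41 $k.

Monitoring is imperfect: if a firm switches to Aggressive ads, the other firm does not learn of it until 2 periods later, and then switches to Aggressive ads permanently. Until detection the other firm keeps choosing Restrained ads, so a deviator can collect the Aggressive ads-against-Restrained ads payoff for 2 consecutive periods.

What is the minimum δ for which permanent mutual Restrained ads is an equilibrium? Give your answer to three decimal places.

0.475

A deviator earns 72 for 2 periods, then 41 forever; cooperating earns 65 forever. Multiplying the IC by (1−δ):
65 ≥ 72(1−δ^2) + 41δ^2, so 31·δ^2 ≥ 7 and δ^2 ≥ 7/31.
δ ≥ (7/31)^(1/2) ≈ 0.475.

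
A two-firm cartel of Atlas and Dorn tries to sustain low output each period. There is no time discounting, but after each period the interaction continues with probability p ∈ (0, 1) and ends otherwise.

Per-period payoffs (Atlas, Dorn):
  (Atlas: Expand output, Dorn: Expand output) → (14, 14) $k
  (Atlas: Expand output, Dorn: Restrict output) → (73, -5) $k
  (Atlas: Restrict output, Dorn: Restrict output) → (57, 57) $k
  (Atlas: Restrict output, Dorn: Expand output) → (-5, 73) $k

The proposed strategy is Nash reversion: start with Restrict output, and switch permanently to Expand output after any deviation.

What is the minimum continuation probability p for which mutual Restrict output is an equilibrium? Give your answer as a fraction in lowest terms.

Expected cooperation value is 57 + p·57 + p²·57 + … = 57/(1−p); deviation gives 73 + p·14/(1−p).
57 ≥ 73(1−p) + 14p ⇒ 59p ≥ 16 ⇒ p ≥ 16/59.

16/59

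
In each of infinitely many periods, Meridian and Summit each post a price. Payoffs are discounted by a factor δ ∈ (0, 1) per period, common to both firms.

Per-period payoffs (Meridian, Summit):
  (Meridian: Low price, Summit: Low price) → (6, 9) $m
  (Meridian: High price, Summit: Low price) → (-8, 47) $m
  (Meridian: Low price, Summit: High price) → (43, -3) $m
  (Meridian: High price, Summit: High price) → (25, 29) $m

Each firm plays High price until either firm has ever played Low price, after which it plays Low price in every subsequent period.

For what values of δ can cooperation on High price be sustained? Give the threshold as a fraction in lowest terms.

For Meridian: deviation gain 43−25 = 18, per-period punishment loss 25−6 = 19. IC gives δ ≥ 18/37.
For Summit: gain 18, loss 20 per period, so δ ≥ 18/38 = 9/19.
The tighter constraint is Meridian's, so cooperation needs δ ≥ 18/37.

18/37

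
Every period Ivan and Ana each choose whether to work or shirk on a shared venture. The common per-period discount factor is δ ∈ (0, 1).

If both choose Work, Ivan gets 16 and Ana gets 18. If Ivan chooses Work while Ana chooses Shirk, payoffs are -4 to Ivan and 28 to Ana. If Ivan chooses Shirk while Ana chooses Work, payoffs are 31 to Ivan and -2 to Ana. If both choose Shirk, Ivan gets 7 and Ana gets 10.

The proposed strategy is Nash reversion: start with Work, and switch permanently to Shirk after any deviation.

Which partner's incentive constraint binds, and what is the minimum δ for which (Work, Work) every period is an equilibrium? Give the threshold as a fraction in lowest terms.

For Ivan: deviation gain 31−16 = 15, per-period punishment loss 16−7 = 9. IC gives δ ≥ 15/24 = 5/8.
For Ana: gain 10, loss 8 per period, so δ ≥ 10/18 = 5/9.
The tighter constraint is Ivan's, so cooperation needs δ ≥ 5/8.

Ivan; δ ≥ 5/8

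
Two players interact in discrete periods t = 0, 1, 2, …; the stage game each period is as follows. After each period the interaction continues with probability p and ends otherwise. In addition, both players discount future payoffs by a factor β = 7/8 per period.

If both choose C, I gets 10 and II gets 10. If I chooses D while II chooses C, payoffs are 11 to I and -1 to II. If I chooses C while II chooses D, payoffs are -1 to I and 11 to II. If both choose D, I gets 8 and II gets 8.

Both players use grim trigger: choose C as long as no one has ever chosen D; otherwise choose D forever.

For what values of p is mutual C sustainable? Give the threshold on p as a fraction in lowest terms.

8/21

Expected continuation weight on next period's payoff is β·p = 7/8·p, which plays the role of the discount factor.
Cooperation requires 7/8·p ≥ (11−10)/(11−8) = 1/3, hence p ≥ 8/21.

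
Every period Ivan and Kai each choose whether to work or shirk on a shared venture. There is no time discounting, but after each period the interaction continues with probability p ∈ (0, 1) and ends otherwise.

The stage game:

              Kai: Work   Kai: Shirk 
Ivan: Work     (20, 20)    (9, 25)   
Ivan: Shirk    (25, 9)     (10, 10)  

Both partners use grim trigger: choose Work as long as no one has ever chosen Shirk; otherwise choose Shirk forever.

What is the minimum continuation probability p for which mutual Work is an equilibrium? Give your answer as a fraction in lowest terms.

Expected cooperation value is 20 + p·20 + p²·20 + … = 20/(1−p); deviation gives 25 + p·10/(1−p).
20 ≥ 25(1−p) + 10p ⇒ 15p ≥ 5 ⇒ p ≥ 5/15 = 1/3.

1/3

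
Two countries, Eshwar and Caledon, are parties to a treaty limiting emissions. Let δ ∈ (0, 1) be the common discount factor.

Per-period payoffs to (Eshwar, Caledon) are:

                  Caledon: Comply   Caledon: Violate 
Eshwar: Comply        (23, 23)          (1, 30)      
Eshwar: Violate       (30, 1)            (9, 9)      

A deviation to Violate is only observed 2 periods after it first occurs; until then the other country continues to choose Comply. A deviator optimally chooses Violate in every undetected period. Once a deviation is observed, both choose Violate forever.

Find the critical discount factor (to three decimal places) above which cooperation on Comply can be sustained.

0.577

Deviating for the 2 undetected periods gains 30−23 = 7 per period over cooperation, then loses 23−9 = 14 per period forever once punishment starts.
Gain: 7(1 + δ + … + δ^1); loss: 14·δ^2/(1−δ).
No profitable deviation ⇔ 7(1−δ^2) ≤ 14·δ^2, i.e. δ^2 ≥ 7/(7+14) = 1/3.
Hence δ ≥ (1/3)^(1/2) ≈ 0.577.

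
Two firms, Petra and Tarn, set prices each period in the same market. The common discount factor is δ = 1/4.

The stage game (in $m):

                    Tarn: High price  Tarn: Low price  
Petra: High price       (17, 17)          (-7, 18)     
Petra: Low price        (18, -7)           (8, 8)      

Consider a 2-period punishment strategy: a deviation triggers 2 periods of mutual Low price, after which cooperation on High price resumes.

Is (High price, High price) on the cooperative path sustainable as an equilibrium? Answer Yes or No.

A one-shot deviation gives 18 now, then 8 for 2 periods, then back to 17.
Gain from deviating: (18−17) today; loss: (17−8) in each of the next 2 periods.
No-deviation condition: (17−8)(δ+…+δ^2) ≥ 18−17, i.e. δ+…+δ^2 ≥ 1/9.
At δ = 1/4: δ+…+δ^2 = 0.3125 ≥ 0.1111.
So cooperation is sustainable.

Yes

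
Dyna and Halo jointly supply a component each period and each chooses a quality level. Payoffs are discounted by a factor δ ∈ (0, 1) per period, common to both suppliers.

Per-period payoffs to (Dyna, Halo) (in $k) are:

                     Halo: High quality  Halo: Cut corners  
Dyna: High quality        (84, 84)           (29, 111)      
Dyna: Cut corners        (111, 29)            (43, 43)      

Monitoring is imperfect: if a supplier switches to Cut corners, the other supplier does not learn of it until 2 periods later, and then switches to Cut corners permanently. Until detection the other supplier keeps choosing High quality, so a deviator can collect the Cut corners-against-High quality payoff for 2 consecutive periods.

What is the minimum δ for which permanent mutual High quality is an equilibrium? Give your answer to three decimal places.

0.630

Deviating for the 2 undetected periods gains 111−84 = 27 per period over cooperation, then loses 84−43 = 41 per period forever once punishment starts.
Gain: 27(1 + δ + … + δ^1); loss: 41·δ^2/(1−δ).
No profitable deviation ⇔ 27(1−δ^2) ≤ 41·δ^2, i.e. δ^2 ≥ 27/(27+41) = 27/68.
Hence δ ≥ (27/68)^(1/2) ≈ 0.630.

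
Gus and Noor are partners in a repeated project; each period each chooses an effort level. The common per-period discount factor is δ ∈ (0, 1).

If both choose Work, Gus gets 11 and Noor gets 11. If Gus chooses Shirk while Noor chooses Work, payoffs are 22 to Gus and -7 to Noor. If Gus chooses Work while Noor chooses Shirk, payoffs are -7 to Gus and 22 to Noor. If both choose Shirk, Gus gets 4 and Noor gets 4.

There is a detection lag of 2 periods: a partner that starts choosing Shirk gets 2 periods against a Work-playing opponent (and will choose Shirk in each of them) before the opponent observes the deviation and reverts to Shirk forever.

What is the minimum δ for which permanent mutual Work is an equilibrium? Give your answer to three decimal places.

Deviating for the 2 undetected periods gains 22−11 = 11 per period over cooperation, then loses 11−4 = 7 per period forever once punishment starts.
Gain: 11(1 + δ + … + δ^1); loss: 7·δ^2/(1−δ).
No profitable deviation ⇔ 11(1−δ^2) ≤ 7·δ^2, i.e. δ^2 ≥ 11/(11+7) = 11/18.
Hence δ ≥ (11/18)^(1/2) ≈ 0.782.

0.782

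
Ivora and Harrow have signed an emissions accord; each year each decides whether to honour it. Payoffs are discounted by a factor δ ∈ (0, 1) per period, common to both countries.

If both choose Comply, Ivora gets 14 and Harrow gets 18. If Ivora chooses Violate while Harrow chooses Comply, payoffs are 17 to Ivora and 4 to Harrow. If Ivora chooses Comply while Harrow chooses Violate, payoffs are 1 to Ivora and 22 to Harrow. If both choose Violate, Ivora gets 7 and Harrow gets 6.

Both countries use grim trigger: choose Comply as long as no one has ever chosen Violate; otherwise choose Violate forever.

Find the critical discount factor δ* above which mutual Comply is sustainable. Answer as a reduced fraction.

Ivora: cooperation gives 14 each period; deviation gives 17 once then 7 forever.
  14/(1−δ) ≥ 17 + 7δ/(1−δ) ⇒ δ ≥ 3/10.
Harrow: cooperation gives 18 each period; deviation gives 22 once then 6 forever.
  δ ≥ 4/16 = 1/4.
Both must hold, so the binding constraint is Ivora's: δ ≥ 3/10.

3/10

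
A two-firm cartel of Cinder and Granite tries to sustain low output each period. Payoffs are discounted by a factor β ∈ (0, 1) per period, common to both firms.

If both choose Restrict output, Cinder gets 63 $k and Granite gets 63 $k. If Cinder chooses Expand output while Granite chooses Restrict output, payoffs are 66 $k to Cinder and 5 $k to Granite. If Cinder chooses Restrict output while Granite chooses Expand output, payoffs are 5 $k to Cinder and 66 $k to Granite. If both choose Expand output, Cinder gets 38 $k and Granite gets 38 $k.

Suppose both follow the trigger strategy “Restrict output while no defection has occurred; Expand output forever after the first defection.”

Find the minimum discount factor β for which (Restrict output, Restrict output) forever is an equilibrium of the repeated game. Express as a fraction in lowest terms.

3/28

Under grim trigger the critical discount factor is (T−C)/(T−P) with T = 66, C = 63, P = 38.
β* = (66−63)/(66−38) = 3/28.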